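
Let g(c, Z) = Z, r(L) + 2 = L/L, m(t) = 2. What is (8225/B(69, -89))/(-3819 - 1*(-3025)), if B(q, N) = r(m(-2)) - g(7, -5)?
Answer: -8225/3176 ≈ -2.5897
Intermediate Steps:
r(L) = -1 (r(L) = -2 + L/L = -2 + 1 = -1)
B(q, N) = 4 (B(q, N) = -1 - 1*(-5) = -1 + 5 = 4)
(8225/B(69, -89))/(-3819 - 1*(-3025)) = (8225/4)/(-3819 - 1*(-3025)) = (8225*(¼))/(-3819 + 3025) = (8225/4)/(-794) = (8225/4)*(-1/794) = -8225/3176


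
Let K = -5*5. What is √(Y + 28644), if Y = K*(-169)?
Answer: √32869 ≈ 181.30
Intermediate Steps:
K = -25
Y = 4225 (Y = -25*(-169) = 4225)
√(Y + 28644) = √(4225 + 28644) = √32869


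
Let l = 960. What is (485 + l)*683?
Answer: 986935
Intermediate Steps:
(485 + l)*683 = (485 + 960)*683 = 1445*683 = 986935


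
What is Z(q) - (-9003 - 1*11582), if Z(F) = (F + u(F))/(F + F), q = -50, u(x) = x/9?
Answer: 185270/9 ≈ 20586.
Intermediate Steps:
u(x) = x/9 (u(x) = x*(⅑) = x/9)
Z(F) = 5/9 (Z(F) = (F + F/9)/(F + F) = (10*F/9)/((2*F)) = (10*F/9)*(1/(2*F)) = 5/9)
Z(q) - (-9003 - 1*11582) = 5/9 - (-9003 - 1*11582) = 5/9 - (-9003 - 11582) = 5/9 - 1*(-20585) = 5/9 + 20585 = 185270/9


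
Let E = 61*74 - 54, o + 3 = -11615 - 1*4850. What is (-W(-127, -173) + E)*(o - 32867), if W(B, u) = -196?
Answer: -229703760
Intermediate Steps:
o = -16468 (o = -3 + (-11615 - 1*4850) = -3 + (-11615 - 4850) = -3 - 16465 = -16468)
E = 4460 (E = 4514 - 54 = 4460)
(-W(-127, -173) + E)*(o - 32867) = (-1*(-196) + 4460)*(-16468 - 32867) = (196 + 4460)*(-49335) = 4656*(-49335) = -229703760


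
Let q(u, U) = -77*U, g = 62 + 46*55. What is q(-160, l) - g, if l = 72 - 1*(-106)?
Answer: -16298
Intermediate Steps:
g = 2592 (g = 62 + 2530 = 2592)
l = 178 (l = 72 + 106 = 178)
q(-160, l) - g = -77*178 - 1*2592 = -13706 - 2592 = -16298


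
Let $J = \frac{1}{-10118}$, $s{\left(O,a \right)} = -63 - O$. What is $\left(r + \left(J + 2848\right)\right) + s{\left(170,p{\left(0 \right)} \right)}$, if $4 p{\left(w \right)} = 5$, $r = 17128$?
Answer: $\frac{199759673}{10118} \approx 19743.0$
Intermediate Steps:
$p{\left(w \right)} = \frac{5}{4}$ ($p{\left(w \right)} = \frac{1}{4} \cdot 5 = \frac{5}{4}$)
$J = - \frac{1}{10118} \approx -9.8834 \cdot 10^{-5}$
$\left(r + \left(J + 2848\right)\right) + s{\left(170,p{\left(0 \right)} \right)} = \left(17128 + \left(- \frac{1}{10118} + 2848\right)\right) - 233 = \left(17128 + \frac{28816063}{10118}\right) - 233 = \frac{202117167}{10118} - 233 = \frac{199759673}{10118}$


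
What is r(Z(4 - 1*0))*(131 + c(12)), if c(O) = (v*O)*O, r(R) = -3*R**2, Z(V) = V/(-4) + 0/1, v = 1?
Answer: -825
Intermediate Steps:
Z(V) = -V/4 (Z(V) = V*(-1/4) + 0*1 = -V/4 + 0 = -V/4)
c(O) = O**2 (c(O) = (1*O)*O = O*O = O**2)
r(Z(4 - 1*0))*(131 + c(12)) = (-3*(4 - 1*0)**2/16)*(131 + 12**2) = (-3*(4 + 0)**2/16)*(131 + 144) = -3*(-1/4*4)**2*275 = -3*(-1)**2*275 = -3*1*275 = -3*275 = -825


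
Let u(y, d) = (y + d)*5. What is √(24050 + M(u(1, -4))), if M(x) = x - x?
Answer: 5*√962 ≈ 155.08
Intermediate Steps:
u(y, d) = 5*d + 5*y (u(y, d) = (d + y)*5 = 5*d + 5*y)
M(x) = 0
√(24050 + M(u(1, -4))) = √(24050 + 0) = √24050 = 5*√962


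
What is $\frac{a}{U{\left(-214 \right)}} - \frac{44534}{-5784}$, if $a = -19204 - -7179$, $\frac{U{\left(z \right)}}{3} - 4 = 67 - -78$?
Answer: $- \frac{8274317}{430908} \approx -19.202$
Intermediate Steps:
$U{\left(z \right)} = 447$ ($U{\left(z \right)} = 12 + 3 \left(67 - -78\right) = 12 + 3 \left(67 + 78\right) = 12 + 3 \cdot 145 = 12 + 435 = 447$)
$a = -12025$ ($a = -19204 + 7179 = -12025$)
$\frac{a}{U{\left(-214 \right)}} - \frac{44534}{-5784} = - \frac{12025}{447} - \frac{44534}{-5784} = \left(-12025\right) \frac{1}{447} - - \frac{22267}{2892} = - \frac{12025}{447} + \frac{22267}{2892} = - \frac{8274317}{430908}$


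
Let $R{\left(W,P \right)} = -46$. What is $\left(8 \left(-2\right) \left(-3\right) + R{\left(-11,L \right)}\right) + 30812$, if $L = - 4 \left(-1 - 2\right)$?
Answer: $30814$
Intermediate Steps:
$L = 12$ ($L = \left(-4\right) \left(-3\right) = 12$)
$\left(8 \left(-2\right) \left(-3\right) + R{\left(-11,L \right)}\right) + 30812 = \left(8 \left(-2\right) \left(-3\right) - 46\right) + 30812 = \left(\left(-16\right) \left(-3\right) - 46\right) + 30812 = \left(48 - 46\right) + 30812 = 2 + 30812 = 30814$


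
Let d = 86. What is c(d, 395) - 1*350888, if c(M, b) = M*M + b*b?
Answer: -187467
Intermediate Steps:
c(M, b) = M² + b²
c(d, 395) - 1*350888 = (86² + 395²) - 1*350888 = (7396 + 156025) - 350888 = 163421 - 350888 = -187467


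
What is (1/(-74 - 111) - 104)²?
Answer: 370216081/34225 ≈ 10817.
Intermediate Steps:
(1/(-74 - 111) - 104)² = (1/(-185) - 104)² = (-1/185 - 104)² = (-19241/185)² = 370216081/34225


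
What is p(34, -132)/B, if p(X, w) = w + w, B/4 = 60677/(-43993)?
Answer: 2903538/60677 ≈ 47.852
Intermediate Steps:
B = -242708/43993 (B = 4*(60677/(-43993)) = 4*(60677*(-1/43993)) = 4*(-60677/43993) = -242708/43993 ≈ -5.5170)
p(X, w) = 2*w
p(34, -132)/B = (2*(-132))/(-242708/43993) = -264*(-43993/242708) = 2903538/60677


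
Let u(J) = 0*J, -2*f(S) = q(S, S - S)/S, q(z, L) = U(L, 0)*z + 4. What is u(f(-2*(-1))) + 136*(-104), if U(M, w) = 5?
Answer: -14144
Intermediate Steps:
q(z, L) = 4 + 5*z (q(z, L) = 5*z + 4 = 4 + 5*z)
f(S) = -(4 + 5*S)/(2*S)
u(J) = 0
u(f(-2*(-1))) + 136*(-104) = 0 + 136*(-104) = 0 - 14144 = -14144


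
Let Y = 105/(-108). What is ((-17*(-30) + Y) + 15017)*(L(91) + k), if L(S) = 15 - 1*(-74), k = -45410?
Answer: -8443861259/12 ≈ -7.0365e+8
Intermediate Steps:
L(S) = 89 (L(S) = 15 + 74 = 89)
Y = -35/36 (Y = 105*(-1/108) = -35/36 ≈ -0.97222)
((-17*(-30) + Y) + 15017)*(L(91) + k) = ((-17*(-30) - 35/36) + 15017)*(89 - 45410) = ((510 - 35/36) + 15017)*(-45321) = (18325/36 + 15017)*(-45321) = (558937/36)*(-45321) = -8443861259/12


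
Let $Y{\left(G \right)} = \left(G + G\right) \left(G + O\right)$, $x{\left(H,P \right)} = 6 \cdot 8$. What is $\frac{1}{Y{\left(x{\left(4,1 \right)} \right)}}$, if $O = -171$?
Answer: $- \frac{1}{11808} \approx -8.4688 \cdot 10^{-5}$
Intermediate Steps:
$x{\left(H,P \right)} = 48$
$Y{\left(G \right)} = 2 G \left(-171 + G\right)$ ($Y{\left(G \right)} = \left(G + G\right) \left(G - 171\right) = 2 G \left(-171 + G\right)$)
$\frac{1}{Y{\left(x{\left(4,1 \right)} \right)}} = \frac{1}{2 \cdot 48 \left(-171 + 48\right)} = \frac{1}{2 \cdot 48 \left(-123\right)} = \frac{1}{-11808} = - \frac{1}{11808}$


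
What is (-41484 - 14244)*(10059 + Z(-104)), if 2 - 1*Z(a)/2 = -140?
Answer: -576394704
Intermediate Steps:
Z(a) = 284 (Z(a) = 4 - 2*(-140) = 4 + 280 = 284)
(-41484 - 14244)*(10059 + Z(-104)) = (-41484 - 14244)*(10059 + 284) = -55728*10343 = -576394704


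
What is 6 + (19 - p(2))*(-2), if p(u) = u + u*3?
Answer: -16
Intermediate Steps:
p(u) = 4*u (p(u) = u + 3*u = 4*u)
6 + (19 - p(2))*(-2) = 6 + (19 - 4*2)*(-2) = 6 + (19 - 1*8)*(-2) = 6 + (19 - 8)*(-2) = 6 + 11*(-2) = 6 - 22 = -16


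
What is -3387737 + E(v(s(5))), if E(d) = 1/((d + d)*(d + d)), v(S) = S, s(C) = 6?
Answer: -487834127/144 ≈ -3.3877e+6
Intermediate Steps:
E(d) = 1/(4*d²) (E(d) = 1/((2*d)*(2*d)) = 1/(4*d²))
-3387737 + E(v(s(5))) = -3387737 + (¼)/6² = -3387737 + (¼)*(1/36) = -3387737 + 1/144 = -487834127/144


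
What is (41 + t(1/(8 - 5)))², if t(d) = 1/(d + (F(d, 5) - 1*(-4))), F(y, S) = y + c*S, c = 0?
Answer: 332929/196 ≈ 1698.6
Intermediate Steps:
F(y, S) = y (F(y, S) = y + 0*S = y + 0 = y)
t(d) = 1/(4 + 2*d) (t(d) = 1/(d + (d - 1*(-4))) = 1/(d + (d + 4)) = 1/(d + (4 + d)) = 1/(4 + 2*d))
(41 + t(1/(8 - 5)))² = (41 + 1/(2*(2 + 1/(8 - 5))))² = (41 + 1/(2*(2 + 1/3)))² = (41 + 1/(2*(2 + ⅓)))² = (41 + 1/(2*(7/3)))² = (41 + (½)*(3/7))² = (41 + 3/14)² = (577/14)² = 332929/196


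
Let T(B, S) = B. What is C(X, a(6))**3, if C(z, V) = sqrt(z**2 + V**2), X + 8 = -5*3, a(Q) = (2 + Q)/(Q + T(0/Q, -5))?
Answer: 4777*sqrt(4777)/27 ≈ 12228.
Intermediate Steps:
a(Q) = (2 + Q)/Q (a(Q) = (2 + Q)/(Q + 0/Q) = (2 + Q)/(Q + 0) = (2 + Q)/Q)
X = -23 (X = -8 - 5*3 = -8 - 15 = -23)
C(z, V) = sqrt(V**2 + z**2)
C(X, a(6))**3 = (sqrt(((2 + 6)/6)**2 + (-23)**2))**3 = (sqrt(((1/6)*8)**2 + 529))**3 = (sqrt((4/3)**2 + 529))**3 = (sqrt(16/9 + 529))**3 = (sqrt(4777/9))**3 = (sqrt(4777)/3)**3 = 4777*sqrt(4777)/27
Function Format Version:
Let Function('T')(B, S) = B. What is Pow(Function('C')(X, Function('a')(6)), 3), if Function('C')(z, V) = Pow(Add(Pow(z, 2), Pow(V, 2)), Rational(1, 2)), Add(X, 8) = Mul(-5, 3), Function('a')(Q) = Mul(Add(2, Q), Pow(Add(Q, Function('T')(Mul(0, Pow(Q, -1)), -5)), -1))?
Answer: Mul(Rational(4777, 27), Pow(4777, Rational(1, 2))) ≈ 12228.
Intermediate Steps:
Function('a')(Q) = Mul(Pow(Q, -1), Add(2, Q)) (Function('a')(Q) = Mul(Add(2, Q), Pow(Add(Q, Mul(0, Pow(Q, -1))), -1)) = Mul(Add(2, Q), Pow(Add(Q, 0), -1)) = Mul(Add(2, Q), Pow(Q, -1)) = Mul(Pow(Q, -1), Add(2, Q)))
X = -23 (X = Add(-8, Mul(-5, 3)) = Add(-8, -15) = -23)
Function('C')(z, V) = Pow(Add(Pow(V, 2), Pow(z, 2)), Rational(1, 2))
Pow(Function('C')(X, Function('a')(6)), 3) = Pow(Pow(Add(Pow(Mul(Pow(6, -1), Add(2, 6)), 2), Pow(-23, 2)), Rational(1, 2)), 3) = Pow(Pow(Add(Pow(Mul(Rational(1, 6), 8), 2), 529), Rational(1, 2)), 3) = Pow(Pow(Add(Pow(Rational(4, 3), 2), 529), Rational(1, 2)), 3) = Pow(Pow(Add(Rational(16, 9), 529), Rational(1, 2)), 3) = Pow(Pow(Rational(4777, 9), Rational(1, 2)), 3) = Pow(Mul(Rational(1, 3), Pow(4777, Rational(1, 2))), 3) = Mul(Rational(4777, 27), Pow(4777, Rational(1, 2)))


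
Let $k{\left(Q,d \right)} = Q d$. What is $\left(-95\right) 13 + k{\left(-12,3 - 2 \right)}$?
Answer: $-1247$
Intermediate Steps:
$\left(-95\right) 13 + k{\left(-12,3 - 2 \right)} = \left(-95\right) 13 - 12 \left(3 - 2\right) = -1235 - 12 \left(3 - 2\right) = -1235 - 12 = -1247$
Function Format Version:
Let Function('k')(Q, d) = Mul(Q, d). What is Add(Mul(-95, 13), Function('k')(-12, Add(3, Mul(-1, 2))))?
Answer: -1247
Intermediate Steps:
Add(Mul(-95, 13), Function('k')(-12, Add(3, Mul(-1, 2)))) = Add(Mul(-95, 13), Mul(-12, Add(3, Mul(-1, 2)))) = Add(-1235, Mul(-12, Add(3, -2))) = Add(-1235, Mul(-12, 1)) = Add(-1235, -12) = -1247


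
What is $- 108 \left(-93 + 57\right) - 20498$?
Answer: $-16610$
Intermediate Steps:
$- 108 \left(-93 + 57\right) - 20498 = \left(-108\right) \left(-36\right) - 20498 = 3888 - 20498 = -16610$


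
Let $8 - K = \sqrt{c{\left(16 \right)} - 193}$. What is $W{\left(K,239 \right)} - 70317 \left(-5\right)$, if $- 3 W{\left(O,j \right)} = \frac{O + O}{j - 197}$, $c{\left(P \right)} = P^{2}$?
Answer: $\frac{22149847}{63} + \frac{\sqrt{7}}{21} \approx 3.5159 \cdot 10^{5}$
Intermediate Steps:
$K = 8 - 3 \sqrt{7}$ ($K = 8 - \sqrt{16^{2} - 193} = 8 - \sqrt{256 - 193} = 8 - \sqrt{63} = 8 - 3 \sqrt{7} \approx 0.062746$)
$W{\left(O,j \right)} = - \frac{2 O}{3 \left(-197 + j\right)}$ ($W{\left(O,j \right)} = - \frac{\left(O + O\right) \frac{1}{j - 197}}{3} = - \frac{2 O \frac{1}{-197 + j}}{3} = - \frac{2 O}{3 \left(-197 + j\right)}$)
$W{\left(K,239 \right)} - 70317 \left(-5\right) = - \frac{2 \left(8 - 3 \sqrt{7}\right)}{-591 + 3 \cdot 239} - 70317 \left(-5\right) = - \frac{2 \left(8 - 3 \sqrt{7}\right)}{-591 + 717} - -351585 = - \frac{2 \left(8 - 3 \sqrt{7}\right)}{126} + 351585 = \left(-2\right) \left(8 - 3 \sqrt{7}\right) \frac{1}{126} + 351585 = \left(- \frac{8}{63} + \frac{\sqrt{7}}{21}\right) + 351585 = \frac{22149847}{63} + \frac{\sqrt{7}}{21}$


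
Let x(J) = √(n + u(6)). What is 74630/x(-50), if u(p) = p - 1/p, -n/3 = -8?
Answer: 74630*√1074/179 ≈ 13664.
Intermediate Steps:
n = 24 (n = -3*(-8) = 24)
x(J) = √1074/6 (x(J) = √(24 + (6 - 1/6)) = √(24 + (6 - 1*⅙)) = √(24 + (6 - ⅙)) = √(24 + 35/6) = √(179/6) = √1074/6)
74630/x(-50) = 74630/((√1074/6)) = 74630*(√1074/179) = 74630*√1074/179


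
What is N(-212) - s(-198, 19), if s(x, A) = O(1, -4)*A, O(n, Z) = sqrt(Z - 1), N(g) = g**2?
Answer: 44944 - 19*I*sqrt(5) ≈ 44944.0 - 42.485*I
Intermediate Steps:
O(n, Z) = sqrt(-1 + Z)
s(x, A) = I*A*sqrt(5) (s(x, A) = sqrt(-1 - 4)*A = sqrt(-5)*A = (I*sqrt(5))*A = I*A*sqrt(5))
N(-212) - s(-198, 19) = (-212)**2 - I*19*sqrt(5) = 44944 - 19*I*sqrt(5)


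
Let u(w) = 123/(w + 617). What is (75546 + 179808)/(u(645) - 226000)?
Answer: -322256748/285211877 ≈ -1.1299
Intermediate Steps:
u(w) = 123/(617 + w)
(75546 + 179808)/(u(645) - 226000) = (75546 + 179808)/(123/(617 + 645) - 226000) = 255354/(123/1262 - 226000) = 255354/(-285211877/1262) = 255354*(-1262/285211877) = -322256748/285211877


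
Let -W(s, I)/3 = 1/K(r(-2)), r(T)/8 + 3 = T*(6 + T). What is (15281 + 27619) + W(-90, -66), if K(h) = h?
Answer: 3775203/88 ≈ 42900.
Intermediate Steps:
r(T) = -24 + 8*T*(6 + T) (r(T) = -24 + 8*(T*(6 + T)) = -24 + 8*T*(6 + T))
W(s, I) = 3/88 (W(s, I) = -3/(-24 + 8*(-2)**2 + 48*(-2)) = -3/(-24 + 8*4 - 96) = -3/(-24 + 32 - 96) = -3/(-88) = -3*(-1/88) = 3/88)
(15281 + 27619) + W(-90, -66) = (15281 + 27619) + 3/88 = 42900 + 3/88 = 3775203/88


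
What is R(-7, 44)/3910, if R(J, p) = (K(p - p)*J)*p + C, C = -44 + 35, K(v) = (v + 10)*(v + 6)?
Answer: -18489/3910 ≈ -4.7286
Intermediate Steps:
K(v) = (6 + v)*(10 + v) (K(v) = (10 + v)*(6 + v) = (6 + v)*(10 + v))
C = -9
R(J, p) = -9 + 60*J*p (R(J, p) = ((60 + (p - p)² + 16*(p - p))*J)*p - 9 = ((60 + 0² + 16*0)*J)*p - 9 = ((60 + 0 + 0)*J)*p - 9 = (60*J)*p - 9 = 60*J*p - 9 = -9 + 60*J*p)
R(-7, 44)/3910 = (-9 + 60*(-7)*44)/3910 = (-9 - 18480)*(1/3910) = -18489*1/3910 = -18489/3910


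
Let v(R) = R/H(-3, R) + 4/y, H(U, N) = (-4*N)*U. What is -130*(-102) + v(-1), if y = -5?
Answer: 795557/60 ≈ 13259.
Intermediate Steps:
H(U, N) = -4*N*U
v(R) = -43/60 (v(R) = R/((-4*R*(-3))) + 4/(-5) = R/((12*R)) + 4*(-⅕) = R*(1/(12*R)) - ⅘ = 1/12 - ⅘ = -43/60)
-130*(-102) + v(-1) = -130*(-102) - 43/60 = 13260 - 43/60 = 795557/60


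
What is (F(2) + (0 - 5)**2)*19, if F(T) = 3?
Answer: 532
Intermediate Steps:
(F(2) + (0 - 5)**2)*19 = (3 + (0 - 5)**2)*19 = (3 + (-5)**2)*19 = (3 + 25)*19 = 28*19 = 532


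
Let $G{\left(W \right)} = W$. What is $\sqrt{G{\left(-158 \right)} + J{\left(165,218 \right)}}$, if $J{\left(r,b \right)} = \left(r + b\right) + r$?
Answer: $\sqrt{390} \approx 19.748$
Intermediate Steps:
$J{\left(r,b \right)} = b + 2 r$ ($J{\left(r,b \right)} = \left(b + r\right) + r = b + 2 r$)
$\sqrt{G{\left(-158 \right)} + J{\left(165,218 \right)}} = \sqrt{-158 + \left(218 + 2 \cdot 165\right)} = \sqrt{-158 + \left(218 + 330\right)} = \sqrt{-158 + 548} = \sqrt{390}$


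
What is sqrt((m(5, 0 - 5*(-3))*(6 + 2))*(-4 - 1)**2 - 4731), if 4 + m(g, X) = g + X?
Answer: I*sqrt(1531) ≈ 39.128*I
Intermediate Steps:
m(g, X) = -4 + X + g (m(g, X) = -4 + (g + X) = -4 + (X + g) = -4 + X + g)
sqrt((m(5, 0 - 5*(-3))*(6 + 2))*(-4 - 1)**2 - 4731) = sqrt(((-4 + (0 - 5*(-3)) + 5)*(6 + 2))*(-4 - 1)**2 - 4731) = sqrt(((-4 + (0 + 15) + 5)*8)*(-5)**2 - 4731) = sqrt(((-4 + 15 + 5)*8)*25 - 4731) = sqrt((16*8)*25 - 4731) = sqrt(128*25 - 4731) = sqrt(3200 - 4731) = sqrt(-1531) = I*sqrt(1531)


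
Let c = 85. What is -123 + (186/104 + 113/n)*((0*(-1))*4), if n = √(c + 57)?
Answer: -123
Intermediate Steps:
n = √142 (n = √(85 + 57) = √142 ≈ 11.916)
-123 + (186/104 + 113/n)*((0*(-1))*4) = -123 + (186/104 + 113/(√142))*((0*(-1))*4) = -123 + (186*(1/104) + 113*(√142/142))*(0*4) = -123 + (93/52 + 113*√142/142)*0 = -123 + 0 = -123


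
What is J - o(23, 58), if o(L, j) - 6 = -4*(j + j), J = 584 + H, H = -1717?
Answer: -675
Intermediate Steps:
J = -1133 (J = 584 - 1717 = -1133)
o(L, j) = 6 - 8*j (o(L, j) = 6 - 4*(j + j) = 6 - 8*j)
J - o(23, 58) = -1133 - (6 - 8*58) = -1133 - (6 - 464) = -1133 - 1*(-458) = -1133 + 458 = -675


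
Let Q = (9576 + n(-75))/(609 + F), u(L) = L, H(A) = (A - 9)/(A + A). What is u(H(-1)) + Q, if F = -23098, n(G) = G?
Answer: 102944/22489 ≈ 4.5775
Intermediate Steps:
H(A) = (-9 + A)/(2*A) (H(A) = (-9 + A)/((2*A)) = (-9 + A)*(1/(2*A)) = (-9 + A)/(2*A))
Q = -9501/22489 (Q = (9576 - 75)/(609 - 23098) = 9501/(-22489) = 9501*(-1/22489) = -9501/22489 ≈ -0.42247)
u(H(-1)) + Q = (1/2)*(-9 - 1)/(-1) - 9501/22489 = (1/2)*(-1)*(-10) - 9501/22489 = 5 - 9501/22489 = 102944/22489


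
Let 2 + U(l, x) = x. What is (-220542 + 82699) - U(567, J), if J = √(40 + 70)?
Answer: -137841 - √110 ≈ -1.3785e+5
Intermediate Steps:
J = √110 ≈ 10.488
U(l, x) = -2 + x
(-220542 + 82699) - U(567, J) = (-220542 + 82699) - (-2 + √110) = -137843 + (2 - √110) = -137841 - √110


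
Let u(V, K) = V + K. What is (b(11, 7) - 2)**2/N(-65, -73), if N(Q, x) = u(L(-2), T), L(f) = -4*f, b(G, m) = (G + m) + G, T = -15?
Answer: -729/7 ≈ -104.14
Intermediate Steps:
b(G, m) = m + 2*G
u(V, K) = K + V
N(Q, x) = -7 (N(Q, x) = -15 - 4*(-2) = -15 + 8 = -7)
(b(11, 7) - 2)**2/N(-65, -73) = ((7 + 2*11) - 2)**2/(-7) = ((7 + 22) - 2)**2*(-1/7) = (29 - 2)**2*(-1/7) = 27**2*(-1/7) = 729*(-1/7) = -729/7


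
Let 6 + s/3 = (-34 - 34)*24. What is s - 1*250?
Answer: -5164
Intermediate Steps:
s = -4914 (s = -18 + 3*((-34 - 34)*24) = -18 + 3*(-68*24) = -18 + 3*(-1632) = -18 - 4896 = -4914)
s - 1*250 = -4914 - 1*250 = -4914 - 250 = -5164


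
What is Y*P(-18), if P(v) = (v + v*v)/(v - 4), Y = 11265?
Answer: -1723545/11 ≈ -1.5669e+5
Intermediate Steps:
P(v) = (v + v²)/(-4 + v)
Y*P(-18) = 11265*(-18*(1 - 18)/(-4 - 18)) = 11265*(-18*(-17)/(-22)) = 11265*(-18*(-1/22)*(-17)) = 11265*(-153/11) = -1723545/11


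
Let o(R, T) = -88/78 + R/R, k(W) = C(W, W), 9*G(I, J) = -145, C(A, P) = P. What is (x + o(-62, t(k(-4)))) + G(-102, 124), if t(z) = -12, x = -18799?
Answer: -2201383/117 ≈ -18815.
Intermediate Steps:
G(I, J) = -145/9 (G(I, J) = (1/9)*(-145) = -145/9)
k(W) = W
o(R, T) = -5/39 (o(R, T) = -88*1/78 + 1 = -44/39 + 1 = -5/39)
(x + o(-62, t(k(-4)))) + G(-102, 124) = (-18799 - 5/39) - 145/9 = -733166/39 - 145/9 = -2201383/117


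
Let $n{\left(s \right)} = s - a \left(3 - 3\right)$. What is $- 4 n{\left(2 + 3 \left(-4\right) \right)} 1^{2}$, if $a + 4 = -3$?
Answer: $40$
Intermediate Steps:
$a = -7$ ($a = -4 - 3 = -7$)
$n{\left(s \right)} = s$ ($n{\left(s \right)} = s - - 7 \left(3 - 3\right) = s - \left(-7\right) 0 = s - 0 = s + 0 = s$)
$- 4 n{\left(2 + 3 \left(-4\right) \right)} 1^{2} = - 4 \left(2 + 3 \left(-4\right)\right) 1^{2} = - 4 \left(2 - 12\right) 1 = \left(-4\right) \left(-10\right) 1 = 40 \cdot 1 = 40$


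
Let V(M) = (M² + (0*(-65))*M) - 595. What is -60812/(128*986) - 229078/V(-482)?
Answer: -10750845043/7311513408 ≈ -1.4704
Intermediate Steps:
V(M) = -595 + M² (V(M) = (M² + 0*M) - 595 = (M² + 0) - 595 = M² - 595 = -595 + M²)
-60812/(128*986) - 229078/V(-482) = -60812/(128*986) - 229078/(-595 + (-482)²) = -60812/126208 - 229078/(-595 + 232324) = -60812*1/126208 - 229078/231729 = -15203/31552 - 229078*1/231729 = -15203/31552 - 229078/231729 = -10750845043/7311513408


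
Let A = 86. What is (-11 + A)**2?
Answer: 5625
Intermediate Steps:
(-11 + A)**2 = (-11 + 86)**2 = 75**2 = 5625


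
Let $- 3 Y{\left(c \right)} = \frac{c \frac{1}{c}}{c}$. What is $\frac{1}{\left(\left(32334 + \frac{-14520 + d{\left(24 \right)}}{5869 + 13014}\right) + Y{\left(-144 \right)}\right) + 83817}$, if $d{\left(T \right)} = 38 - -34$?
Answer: $\frac{8157456}{947490449203} \approx 8.6095 \cdot 10^{-6}$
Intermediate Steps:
$d{\left(T \right)} = 72$ ($d{\left(T \right)} = 38 + 34 = 72$)
$Y{\left(c \right)} = - \frac{1}{3 c}$ ($Y{\left(c \right)} = - \frac{\frac{c}{c} \frac{1}{c}}{3} = - \frac{1 \frac{1}{c}}{3} = - \frac{1}{3 c}$)
$\frac{1}{\left(\left(32334 + \frac{-14520 + d{\left(24 \right)}}{5869 + 13014}\right) + Y{\left(-144 \right)}\right) + 83817} = \frac{1}{\left(\left(32334 + \frac{-14520 + 72}{5869 + 13014}\right) - \frac{1}{3 \left(-144\right)}\right) + 83817} = \frac{1}{\left(\left(32334 - \frac{14448}{18883}\right) - - \frac{1}{432}\right) + 83817} = \frac{1}{\left(\left(32334 - \frac{14448}{18883}\right) + \frac{1}{432}\right) + 83817} = \frac{1}{\left(\frac{610548474}{18883} + \frac{1}{432}\right) + 83817} = \frac{1}{\frac{263756959651}{8157456} + 83817} = \frac{1}{\frac{947490449203}{8157456}} = \frac{8157456}{947490449203}$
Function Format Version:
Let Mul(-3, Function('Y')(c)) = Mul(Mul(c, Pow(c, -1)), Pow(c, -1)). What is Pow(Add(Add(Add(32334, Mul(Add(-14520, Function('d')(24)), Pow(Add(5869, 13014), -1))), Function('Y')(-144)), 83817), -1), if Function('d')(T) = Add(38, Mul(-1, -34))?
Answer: Rational(8157456, 947490449203) ≈ 8.6095e-6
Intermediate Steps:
Function('d')(T) = 72 (Function('d')(T) = Add(38, 34) = 72)
Function('Y')(c) = Mul(Rational(-1, 3), Pow(c, -1)) (Function('Y')(c) = Mul(Rational(-1, 3), Mul(Mul(c, Pow(c, -1)), Pow(c, -1))) = Mul(Rational(-1, 3), Mul(1, Pow(c, -1))) = Mul(Rational(-1, 3), Pow(c, -1)))
Pow(Add(Add(Add(32334, Mul(Add(-14520, Function('d')(24)), Pow(Add(5869, 13014), -1))), Function('Y')(-144)), 83817), -1) = Pow(Add(Add(Add(32334, Mul(Add(-14520, 72), Pow(Add(5869, 13014), -1))), Mul(Rational(-1, 3), Pow(-144, -1))), 83817), -1) = Pow(Add(Add(Add(32334, Mul(-14448, Pow(18883, -1))), Mul(Rational(-1, 3), Rational(-1, 144))), 83817), -1) = Pow(Add(Add(Add(32334, Mul(-14448, Rational(1, 18883))), Rational(1, 432)), 83817), -1) = Pow(Add(Add(Add(32334, Rational(-14448, 18883)), Rational(1, 432)), 83817), -1) = Pow(Add(Add(Rational(610548474, 18883), Rational(1, 432)), 83817), -1) = Pow(Add(Rational(263756959651, 8157456), 83817), -1) = Pow(Rational(947490449203, 8157456), -1) = Rational(8157456, 947490449203)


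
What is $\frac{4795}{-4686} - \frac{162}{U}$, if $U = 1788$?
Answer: $- \frac{388858}{349107} \approx -1.1139$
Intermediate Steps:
$\frac{4795}{-4686} - \frac{162}{U} = \frac{4795}{-4686} - \frac{162}{1788} = 4795 \left(- \frac{1}{4686}\right) - \frac{27}{298} = - \frac{4795}{4686} - \frac{27}{298} = - \frac{388858}{349107}$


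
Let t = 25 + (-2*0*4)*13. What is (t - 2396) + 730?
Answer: -1641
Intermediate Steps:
t = 25 (t = 25 + (0*4)*13 = 25 + 0*13 = 25 + 0 = 25)
(t - 2396) + 730 = (25 - 2396) + 730 = -2371 + 730 = -1641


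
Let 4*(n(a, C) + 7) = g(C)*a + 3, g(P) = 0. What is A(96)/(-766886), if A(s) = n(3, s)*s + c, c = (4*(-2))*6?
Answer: 324/383443 ≈ 0.00084498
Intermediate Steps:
n(a, C) = -25/4 (n(a, C) = -7 + (0*a + 3)/4 = -7 + (0 + 3)/4 = -7 + (1/4)*3 = -7 + 3/4 = -25/4)
c = -48 (c = -8*6 = -48)
A(s) = -48 - 25*s/4 (A(s) = -25*s/4 - 48 = -48 - 25*s/4)
A(96)/(-766886) = (-48 - 25/4*96)/(-766886) = (-48 - 600)*(-1/766886) = -648*(-1/766886) = 324/383443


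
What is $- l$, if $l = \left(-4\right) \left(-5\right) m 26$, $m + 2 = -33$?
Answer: $18200$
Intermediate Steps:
$m = -35$ ($m = -2 - 33 = -35$)
$l = -18200$ ($l = \left(-4\right) \left(-5\right) \left(-35\right) 26 = 20 \left(-35\right) 26 = \left(-700\right) 26 = -18200$)
$- l = \left(-1\right) \left(-18200\right) = 18200$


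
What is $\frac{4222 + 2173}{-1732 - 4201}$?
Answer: $- \frac{6395}{5933} \approx -1.0779$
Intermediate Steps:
$\frac{4222 + 2173}{-1732 - 4201} = \frac{6395}{-5933} = 6395 \left(- \frac{1}{5933}\right) = - \frac{6395}{5933}$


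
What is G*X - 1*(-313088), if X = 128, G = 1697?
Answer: 530304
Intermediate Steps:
G*X - 1*(-313088) = 1697*128 - 1*(-313088) = 217216 + 313088 = 530304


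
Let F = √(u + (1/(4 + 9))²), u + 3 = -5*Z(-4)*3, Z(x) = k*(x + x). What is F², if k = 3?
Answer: 60334/169 ≈ 357.01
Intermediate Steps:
Z(x) = 6*x (Z(x) = 3*(x + x) = 3*(2*x) = 6*x)
u = 357 (u = -3 - 30*(-4)*3 = -3 - 5*(-24)*3 = -3 + 120*3 = -3 + 360 = 357)
F = √60334/13 (F = √(357 + (1/(4 + 9))²) = √(357 + (1/13)²) = √(357 + 1/169) = √(60334/169) = √60334/13 ≈ 18.895)
F² = (√60334/13)² = 60334/169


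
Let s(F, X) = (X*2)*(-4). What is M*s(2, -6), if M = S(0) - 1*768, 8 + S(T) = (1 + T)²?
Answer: -37200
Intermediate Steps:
s(F, X) = -8*X (s(F, X) = (2*X)*(-4) = -8*X)
S(T) = -8 + (1 + T)²
M = -775 (M = (-8 + (1 + 0)²) - 1*768 = (-8 + 1²) - 768 = (-8 + 1) - 768 = -7 - 768 = -775)
M*s(2, -6) = -(-6200)*(-6) = -775*48 = -37200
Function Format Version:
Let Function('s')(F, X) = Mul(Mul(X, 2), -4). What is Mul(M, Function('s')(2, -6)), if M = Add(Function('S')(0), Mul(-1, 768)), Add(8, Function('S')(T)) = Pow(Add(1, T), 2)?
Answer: -37200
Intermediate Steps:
Function('s')(F, X) = Mul(-8, X) (Function('s')(F, X) = Mul(Mul(2, X), -4) = Mul(-8, X))
Function('S')(T) = Add(-8, Pow(Add(1, T), 2))
M = -775 (M = Add(Add(-8, Pow(Add(1, 0), 2)), Mul(-1, 768)) = Add(Add(-8, Pow(1, 2)), -768) = Add(Add(-8, 1), -768) = Add(-7, -768) = -775)
Mul(M, Function('s')(2, -6)) = Mul(-775, Mul(-8, -6)) = Mul(-775, 48) = -37200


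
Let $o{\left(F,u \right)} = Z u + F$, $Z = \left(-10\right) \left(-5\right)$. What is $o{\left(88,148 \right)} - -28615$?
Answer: $36103$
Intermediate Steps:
$Z = 50$
$o{\left(F,u \right)} = F + 50 u$ ($o{\left(F,u \right)} = 50 u + F = F + 50 u$)
$o{\left(88,148 \right)} - -28615 = \left(88 + 50 \cdot 148\right) - -28615 = \left(88 + 7400\right) + 28615 = 7488 + 28615 = 36103$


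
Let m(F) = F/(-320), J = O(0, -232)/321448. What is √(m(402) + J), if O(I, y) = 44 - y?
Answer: I*√6130345290/69880 ≈ 1.1204*I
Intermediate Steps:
J = 3/3494 (J = (44 - 1*(-232))/321448 = (44 + 232)*(1/321448) = 276*(1/321448) = 3/3494 ≈ 0.00085862)
m(F) = -F/320 (m(F) = F*(-1/320) = -F/320)
√(m(402) + J) = √(-1/320*402 + 3/3494) = √(-201/160 + 3/3494) = √(-350907/279520) = I*√6130345290/69880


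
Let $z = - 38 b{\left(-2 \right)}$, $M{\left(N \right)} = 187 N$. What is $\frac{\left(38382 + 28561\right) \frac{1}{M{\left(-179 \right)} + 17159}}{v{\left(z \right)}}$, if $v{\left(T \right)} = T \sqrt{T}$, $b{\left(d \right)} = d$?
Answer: $- \frac{66943 \sqrt{19}}{47114832} \approx -0.0061933$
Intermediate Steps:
$z = 76$ ($z = \left(-38\right) \left(-2\right) = 76$)
$v{\left(T \right)} = T^{\frac{3}{2}}$
$\frac{\left(38382 + 28561\right) \frac{1}{M{\left(-179 \right)} + 17159}}{v{\left(z \right)}} = \frac{\left(38382 + 28561\right) \frac{1}{187 \left(-179\right) + 17159}}{76^{\frac{3}{2}}} = \frac{66943 \frac{1}{-33473 + 17159}}{152 \sqrt{19}} = \frac{66943}{-16314} \frac{\sqrt{19}}{2888} = 66943 \left(- \frac{1}{16314}\right) \frac{\sqrt{19}}{2888} = - \frac{66943 \frac{\sqrt{19}}{2888}}{16314} = - \frac{66943 \sqrt{19}}{47114832}$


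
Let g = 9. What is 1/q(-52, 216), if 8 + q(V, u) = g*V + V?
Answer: -1/528 ≈ -0.0018939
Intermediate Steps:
q(V, u) = -8 + 10*V (q(V, u) = -8 + (9*V + V) = -8 + 10*V)
1/q(-52, 216) = 1/(-8 + 10*(-52)) = 1/(-8 - 520) = 1/(-528) = -1/528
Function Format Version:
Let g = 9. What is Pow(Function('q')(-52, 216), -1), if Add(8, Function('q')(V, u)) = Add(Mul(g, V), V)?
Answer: Rational(-1, 528) ≈ -0.0018939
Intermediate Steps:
Function('q')(V, u) = Add(-8, Mul(10, V)) (Function('q')(V, u) = Add(-8, Add(Mul(9, V), V)) = Add(-8, Mul(10, V)))
Pow(Function('q')(-52, 216), -1) = Pow(Add(-8, Mul(10, -52)), -1) = Pow(Add(-8, -520), -1) = Pow(-528, -1) = Rational(-1, 528)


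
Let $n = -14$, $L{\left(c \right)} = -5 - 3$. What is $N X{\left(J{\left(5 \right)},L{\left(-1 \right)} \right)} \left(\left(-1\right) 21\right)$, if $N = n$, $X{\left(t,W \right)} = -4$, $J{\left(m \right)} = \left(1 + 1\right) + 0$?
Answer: $-1176$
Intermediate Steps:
$L{\left(c \right)} = -8$ ($L{\left(c \right)} = -5 - 3 = -8$)
$J{\left(m \right)} = 2$ ($J{\left(m \right)} = 2 + 0 = 2$)
$N = -14$
$N X{\left(J{\left(5 \right)},L{\left(-1 \right)} \right)} \left(\left(-1\right) 21\right) = \left(-14\right) \left(-4\right) \left(\left(-1\right) 21\right) = 56 \left(-21\right) = -1176$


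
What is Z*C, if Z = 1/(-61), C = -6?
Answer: 6/61 ≈ 0.098361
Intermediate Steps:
Z = -1/61 ≈ -0.016393
Z*C = -1/61*(-6) = 6/61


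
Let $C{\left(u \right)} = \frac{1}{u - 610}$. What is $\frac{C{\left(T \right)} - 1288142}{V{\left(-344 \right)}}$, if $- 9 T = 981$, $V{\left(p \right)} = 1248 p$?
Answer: $\frac{926174099}{308675328} \approx 3.0005$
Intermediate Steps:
$T = -109$ ($T = \left(- \frac{1}{9}\right) 981 = -109$)
$C{\left(u \right)} = \frac{1}{-610 + u}$
$\frac{C{\left(T \right)} - 1288142}{V{\left(-344 \right)}} = \frac{\frac{1}{-610 - 109} - 1288142}{1248 \left(-344\right)} = \frac{\frac{1}{-719} - 1288142}{-429312} = \left(- \frac{1}{719} - 1288142\right) \left(- \frac{1}{429312}\right) = \left(- \frac{926174099}{719}\right) \left(- \frac{1}{429312}\right) = \frac{926174099}{308675328}$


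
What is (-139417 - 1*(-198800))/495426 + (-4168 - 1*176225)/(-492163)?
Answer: 118597497847/243830346438 ≈ 0.48639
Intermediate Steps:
(-139417 - 1*(-198800))/495426 + (-4168 - 1*176225)/(-492163) = (-139417 + 198800)*(1/495426) + (-4168 - 176225)*(-1/492163) = 59383*(1/495426) - 180393*(-1/492163) = 59383/495426 + 180393/492163 = 118597497847/243830346438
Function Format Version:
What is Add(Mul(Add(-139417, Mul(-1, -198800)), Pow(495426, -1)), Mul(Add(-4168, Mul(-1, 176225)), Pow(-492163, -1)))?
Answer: Rational(118597497847, 243830346438) ≈ 0.48639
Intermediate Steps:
Add(Mul(Add(-139417, Mul(-1, -198800)), Pow(495426, -1)), Mul(Add(-4168, Mul(-1, 176225)), Pow(-492163, -1))) = Add(Mul(Add(-139417, 198800), Rational(1, 495426)), Mul(Add(-4168, -176225), Rational(-1, 492163))) = Add(Mul(59383, Rational(1, 495426)), Mul(-180393, Rational(-1, 492163))) = Add(Rational(59383, 495426), Rational(180393, 492163)) = Rational(118597497847, 243830346438)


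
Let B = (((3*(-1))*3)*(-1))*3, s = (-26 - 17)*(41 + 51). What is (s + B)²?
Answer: 15437041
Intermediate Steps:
s = -3956 (s = -43*92 = -3956)
B = 27 (B = (-3*3*(-1))*3 = -9*(-1)*3 = 9*3 = 27)
(s + B)² = (-3956 + 27)² = (-3929)² = 15437041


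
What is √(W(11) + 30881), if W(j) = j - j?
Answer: √30881 ≈ 175.73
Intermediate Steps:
W(j) = 0
√(W(11) + 30881) = √(0 + 30881) = √30881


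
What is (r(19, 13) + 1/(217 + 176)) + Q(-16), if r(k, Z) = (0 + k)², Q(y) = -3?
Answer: 140695/393 ≈ 358.00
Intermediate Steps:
r(k, Z) = k²
(r(19, 13) + 1/(217 + 176)) + Q(-16) = (19² + 1/(217 + 176)) - 3 = (361 + 1/393) - 3 = 141874/393 - 3 = 140695/393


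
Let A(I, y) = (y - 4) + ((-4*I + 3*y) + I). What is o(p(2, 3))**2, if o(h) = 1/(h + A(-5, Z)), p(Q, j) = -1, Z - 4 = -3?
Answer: 1/196 ≈ 0.0051020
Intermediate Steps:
Z = 1 (Z = 4 - 3 = 1)
A(I, y) = -4 - 3*I + 4*y (A(I, y) = (-4 + y) + (-3*I + 3*y) = -4 - 3*I + 4*y)
o(h) = 1/(15 + h) (o(h) = 1/(h + (-4 - 3*(-5) + 4*1)) = 1/(h + (-4 + 15 + 4)) = 1/(h + 15) = 1/(15 + h))
o(p(2, 3))**2 = (1/(15 - 1))**2 = (1/14)**2 = 1/196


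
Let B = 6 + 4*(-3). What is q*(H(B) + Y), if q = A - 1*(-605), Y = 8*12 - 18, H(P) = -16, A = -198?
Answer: 25234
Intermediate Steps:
B = -6 (B = 6 - 12 = -6)
Y = 78 (Y = 96 - 18 = 78)
q = 407 (q = -198 - 1*(-605) = -198 + 605 = 407)
q*(H(B) + Y) = 407*(-16 + 78) = 407*62 = 25234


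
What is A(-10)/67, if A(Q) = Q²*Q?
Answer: -1000/67 ≈ -14.925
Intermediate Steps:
A(Q) = Q³
A(-10)/67 = (-10)³/67 = -1000*1/67 = -1000/67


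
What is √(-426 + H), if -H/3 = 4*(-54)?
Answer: √222 ≈ 14.900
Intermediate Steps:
H = 648 (H = -12*(-54) = -3*(-216) = 648)
√(-426 + H) = √(-426 + 648) = √222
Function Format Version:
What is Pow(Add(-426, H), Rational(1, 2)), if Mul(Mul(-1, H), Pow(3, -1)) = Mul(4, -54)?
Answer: Pow(222, Rational(1, 2)) ≈ 14.900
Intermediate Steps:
H = 648 (H = Mul(-3, Mul(4, -54)) = Mul(-3, -216) = 648)
Pow(Add(-426, H), Rational(1, 2)) = Pow(Add(-426, 648), Rational(1, 2)) = Pow(222, Rational(1, 2))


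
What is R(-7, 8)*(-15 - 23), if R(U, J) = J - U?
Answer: -570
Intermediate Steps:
R(-7, 8)*(-15 - 23) = (8 - 1*(-7))*(-15 - 23) = (8 + 7)*(-38) = 15*(-38) = -570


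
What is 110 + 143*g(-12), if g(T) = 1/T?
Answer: 1177/12 ≈ 98.083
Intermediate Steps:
110 + 143*g(-12) = 110 + 143/(-12) = 110 + 143*(-1/12) = 110 - 143/12 = 1177/12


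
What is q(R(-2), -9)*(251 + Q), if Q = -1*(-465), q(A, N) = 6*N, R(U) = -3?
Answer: -38664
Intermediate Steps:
Q = 465
q(R(-2), -9)*(251 + Q) = (6*(-9))*(251 + 465) = -54*716 = -38664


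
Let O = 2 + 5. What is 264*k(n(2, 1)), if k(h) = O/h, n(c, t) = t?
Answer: 1848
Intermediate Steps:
O = 7
k(h) = 7/h
264*k(n(2, 1)) = 264*(7/1) = 264*(7*1) = 264*7 = 1848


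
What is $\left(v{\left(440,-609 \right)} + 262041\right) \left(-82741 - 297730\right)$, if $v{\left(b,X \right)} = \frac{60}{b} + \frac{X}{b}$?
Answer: $- \frac{43867351698261}{440} \approx -9.9698 \cdot 10^{10}$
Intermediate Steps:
$\left(v{\left(440,-609 \right)} + 262041\right) \left(-82741 - 297730\right) = \left(\frac{60 - 609}{440} + 262041\right) \left(-82741 - 297730\right) = \left(\frac{1}{440} \left(-549\right) + 262041\right) \left(-380471\right) = \left(- \frac{549}{440} + 262041\right) \left(-380471\right) = \frac{115297491}{440} \left(-380471\right) = - \frac{43867351698261}{440}$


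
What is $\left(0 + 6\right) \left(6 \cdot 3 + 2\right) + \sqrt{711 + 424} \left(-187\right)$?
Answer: $120 - 187 \sqrt{1135} \approx -6180.0$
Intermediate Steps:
$\left(0 + 6\right) \left(6 \cdot 3 + 2\right) + \sqrt{711 + 424} \left(-187\right) = 6 \left(18 + 2\right) + \sqrt{1135} \left(-187\right) = 6 \cdot 20 - 187 \sqrt{1135} = 120 - 187 \sqrt{1135}$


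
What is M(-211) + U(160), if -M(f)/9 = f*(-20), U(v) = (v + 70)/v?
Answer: -607657/16 ≈ -37979.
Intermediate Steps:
U(v) = (70 + v)/v
M(f) = 180*f (M(f) = -9*f*(-20) = -(-180)*f = 180*f)
M(-211) + U(160) = 180*(-211) + (70 + 160)/160 = -37980 + (1/160)*230 = -37980 + 23/16 = -607657/16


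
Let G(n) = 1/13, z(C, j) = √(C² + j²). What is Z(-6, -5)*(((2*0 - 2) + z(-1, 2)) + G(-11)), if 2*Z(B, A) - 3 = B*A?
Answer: -825/26 + 33*√5/2 ≈ 5.1644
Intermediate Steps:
G(n) = 1/13
Z(B, A) = 3/2 + A*B/2 (Z(B, A) = 3/2 + (B*A)/2 = 3/2 + (A*B)/2 = 3/2 + A*B/2)
Z(-6, -5)*(((2*0 - 2) + z(-1, 2)) + G(-11)) = (3/2 + (½)*(-5)*(-6))*(((2*0 - 2) + √((-1)² + 2²)) + 1/13) = (3/2 + 15)*(((0 - 2) + √(1 + 4)) + 1/13) = 33*((-2 + √5) + 1/13)/2 = 33*(-25/13 + √5)/2 = -825/26 + 33*√5/2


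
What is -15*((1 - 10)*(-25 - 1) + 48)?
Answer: -4230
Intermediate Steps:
-15*((1 - 10)*(-25 - 1) + 48) = -15*(-9*(-26) + 48) = -15*(234 + 48) = -15*282 = -4230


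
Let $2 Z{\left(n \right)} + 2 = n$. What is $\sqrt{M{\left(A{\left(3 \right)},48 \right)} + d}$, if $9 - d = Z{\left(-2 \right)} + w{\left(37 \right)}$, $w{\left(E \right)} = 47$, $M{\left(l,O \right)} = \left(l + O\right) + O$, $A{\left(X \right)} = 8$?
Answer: $2 \sqrt{17} \approx 8.2462$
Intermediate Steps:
$M{\left(l,O \right)} = l + 2 O$ ($M{\left(l,O \right)} = \left(O + l\right) + O = l + 2 O$)
$Z{\left(n \right)} = -1 + \frac{n}{2}$
$d = -36$ ($d = 9 - \left(\left(-1 + \frac{1}{2} \left(-2\right)\right) + 47\right) = 9 - \left(\left(-1 - 1\right) + 47\right) = 9 - \left(-2 + 47\right) = 9 - 45 = -36$)
$\sqrt{M{\left(A{\left(3 \right)},48 \right)} + d} = \sqrt{\left(8 + 2 \cdot 48\right) - 36} = \sqrt{\left(8 + 96\right) - 36} = \sqrt{104 - 36} = \sqrt{68} = 2 \sqrt{17}$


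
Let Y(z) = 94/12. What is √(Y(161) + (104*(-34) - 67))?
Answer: I*√129426/6 ≈ 59.96*I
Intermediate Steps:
Y(z) = 47/6 (Y(z) = 94*(1/12) = 47/6)
√(Y(161) + (104*(-34) - 67)) = √(47/6 + (104*(-34) - 67)) = √(47/6 + (-3536 - 67)) = √(47/6 - 3603) = √(-21571/6) = I*√129426/6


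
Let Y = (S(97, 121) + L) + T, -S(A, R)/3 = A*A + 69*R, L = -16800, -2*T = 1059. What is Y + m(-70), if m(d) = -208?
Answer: -141623/2 ≈ -70812.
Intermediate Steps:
T = -1059/2 (T = -½*1059 = -1059/2 ≈ -529.50)
S(A, R) = -207*R - 3*A² (S(A, R) = -3*(A*A + 69*R) = -3*(A² + 69*R) = -207*R - 3*A²)
Y = -141207/2 (Y = ((-207*121 - 3*97²) - 16800) - 1059/2 = ((-25047 - 3*9409) - 16800) - 1059/2 = ((-25047 - 28227) - 16800) - 1059/2 = (-53274 - 16800) - 1059/2 = -70074 - 1059/2 = -141207/2 ≈ -70604.)
Y + m(-70) = -141207/2 - 208 = -141623/2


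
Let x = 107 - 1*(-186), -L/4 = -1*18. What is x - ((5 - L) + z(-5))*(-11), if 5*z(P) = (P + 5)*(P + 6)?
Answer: -444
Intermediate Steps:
L = 72 (L = -(-4)*18 = -4*(-18) = 72)
z(P) = (5 + P)*(6 + P)/5 (z(P) = ((P + 5)*(P + 6))/5 = ((5 + P)*(6 + P))/5 = (5 + P)*(6 + P)/5)
x = 293 (x = 107 + 186 = 293)
x - ((5 - L) + z(-5))*(-11) = 293 - ((5 - 1*72) + (6 + (1/5)*(-5)**2 + (11/5)*(-5)))*(-11) = 293 - ((5 - 72) + (6 + (1/5)*25 - 11))*(-11) = 293 - (-67 + (6 + 5 - 11))*(-11) = 293 - (-67 + 0)*(-11) = 293 - (-67)*(-11) = 293 - 1*737 = 293 - 737 = -444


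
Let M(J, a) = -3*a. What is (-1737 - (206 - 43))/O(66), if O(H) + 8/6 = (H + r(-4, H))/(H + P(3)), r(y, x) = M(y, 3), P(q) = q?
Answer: 26220/7 ≈ 3745.7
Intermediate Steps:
r(y, x) = -9 (r(y, x) = -3*3 = -9)
O(H) = -4/3 + (-9 + H)/(3 + H) (O(H) = -4/3 + (H - 9)/(H + 3) = -4/3 + (-9 + H)/(3 + H))
(-1737 - (206 - 43))/O(66) = (-1737 - (206 - 43))/(((-39 - 1*66)/(3*(3 + 66)))) = (-1737 - 1*163)/(((⅓)*(-39 - 66)/69)) = (-1737 - 163)/(((⅓)*(1/69)*(-105))) = -1900/(-35/69) = -1900*(-69/35) = 26220/7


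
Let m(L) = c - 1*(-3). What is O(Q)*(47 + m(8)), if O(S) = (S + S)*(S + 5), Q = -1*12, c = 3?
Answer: 8904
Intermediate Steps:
Q = -12
m(L) = 6 (m(L) = 3 - 1*(-3) = 3 + 3 = 6)
O(S) = 2*S*(5 + S) (O(S) = (2*S)*(5 + S) = 2*S*(5 + S))
O(Q)*(47 + m(8)) = (2*(-12)*(5 - 12))*(47 + 6) = (2*(-12)*(-7))*53 = 168*53 = 8904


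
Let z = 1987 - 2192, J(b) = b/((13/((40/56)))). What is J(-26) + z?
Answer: -1445/7 ≈ -206.43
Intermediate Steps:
J(b) = 5*b/91 (J(b) = b/((13/((40*(1/56))))) = b/((13/(5/7))) = b/((13*(7/5))) = b/(91/5) = b*(5/91) = 5*b/91)
z = -205
J(-26) + z = (5/91)*(-26) - 205 = -10/7 - 205 = -1445/7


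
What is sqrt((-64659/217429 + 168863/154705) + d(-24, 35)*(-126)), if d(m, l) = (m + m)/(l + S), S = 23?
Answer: 2*sqrt(24995300773688754284467310)/975483249905 ≈ 10.250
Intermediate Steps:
d(m, l) = 2*m/(23 + l) (d(m, l) = (m + m)/(l + 23) = (2*m)/(23 + l) = 2*m/(23 + l))
sqrt((-64659/217429 + 168863/154705) + d(-24, 35)*(-126)) = sqrt((-64659/217429 + 168863/154705) + (2*(-24)/(23 + 35))*(-126)) = sqrt((-64659*1/217429 + 168863*(1/154705)) + (2*(-24)/58)*(-126)) = sqrt((-64659/217429 + 168863/154705) + (2*(-24)*(1/58))*(-126)) = sqrt(26712642632/33637353445 - 24/29*(-126)) = sqrt(26712642632/33637353445 + 3024/29) = sqrt(102494023454008/975483249905) = 2*sqrt(24995300773688754284467310)/975483249905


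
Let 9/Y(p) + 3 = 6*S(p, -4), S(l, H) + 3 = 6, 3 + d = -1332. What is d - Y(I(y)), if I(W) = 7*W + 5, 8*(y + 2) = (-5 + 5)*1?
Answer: -6678/5 ≈ -1335.6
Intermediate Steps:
d = -1335 (d = -3 - 1332 = -1335)
S(l, H) = 3 (S(l, H) = -3 + 6 = 3)
y = -2 (y = -2 + ((-5 + 5)*1)/8 = -2 + (0*1)/8 = -2 + (⅛)*0 = -2 + 0 = -2)
I(W) = 5 + 7*W
Y(p) = ⅗ (Y(p) = 9/(-3 + 6*3) = 9/(-3 + 18) = 9/15 = 9*(1/15) = ⅗)
d - Y(I(y)) = -1335 - 1*⅗ = -1335 - ⅗ = -6678/5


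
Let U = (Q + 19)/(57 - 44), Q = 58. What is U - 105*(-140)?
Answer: 191177/13 ≈ 14706.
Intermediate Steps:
U = 77/13 (U = (58 + 19)/(57 - 44) = 77/13 ≈ 5.9231)
U - 105*(-140) = 77/13 - 105*(-140) = 77/13 + 14700 = 191177/13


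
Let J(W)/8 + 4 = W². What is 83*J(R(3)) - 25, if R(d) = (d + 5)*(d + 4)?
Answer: 2079623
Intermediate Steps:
R(d) = (4 + d)*(5 + d) (R(d) = (5 + d)*(4 + d) = (4 + d)*(5 + d))
J(W) = -32 + 8*W²
83*J(R(3)) - 25 = 83*(-32 + 8*(20 + 3² + 9*3)²) - 25 = 83*(-32 + 8*(20 + 9 + 27)²) - 25 = 83*(-32 + 8*56²) - 25 = 83*(-32 + 8*3136) - 25 = 83*(-32 + 25088) - 25 = 83*25056 - 25 = 2079648 - 25 = 2079623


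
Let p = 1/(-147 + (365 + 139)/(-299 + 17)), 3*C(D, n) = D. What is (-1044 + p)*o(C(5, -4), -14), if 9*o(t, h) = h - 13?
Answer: 7300739/2331 ≈ 3132.0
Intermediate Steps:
C(D, n) = D/3
o(t, h) = -13/9 + h/9 (o(t, h) = (h - 13)/9 = (-13 + h)/9 = -13/9 + h/9)
p = -47/6993 (p = 1/(-147 + 504/(-282)) = 1/(-147 + 504*(-1/282)) = 1/(-147 - 84/47) = 1/(-6993/47) = -47/6993 ≈ -0.0067210)
(-1044 + p)*o(C(5, -4), -14) = (-1044 - 47/6993)*(-13/9 + (⅑)*(-14)) = -7300739*(-13/9 - 14/9)/6993 = -7300739/6993*(-3) = 7300739/2331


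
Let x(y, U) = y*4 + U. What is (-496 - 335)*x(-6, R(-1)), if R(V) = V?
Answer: 20775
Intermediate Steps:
x(y, U) = U + 4*y (x(y, U) = 4*y + U = U + 4*y)
(-496 - 335)*x(-6, R(-1)) = (-496 - 335)*(-1 + 4*(-6)) = -831*(-1 - 24) = -831*(-25) = 20775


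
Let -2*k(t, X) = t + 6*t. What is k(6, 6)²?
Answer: 441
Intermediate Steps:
k(t, X) = -7*t/2 (k(t, X) = -(t + 6*t)/2 = -7*t/2)
k(6, 6)² = (-7/2*6)² = (-21)² = 441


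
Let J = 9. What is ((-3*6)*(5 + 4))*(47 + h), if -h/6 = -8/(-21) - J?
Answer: -111942/7 ≈ -15992.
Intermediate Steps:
h = 362/7 (h = -6*(-8/(-21) - 1*9) = -6*(-8*(-1/21) - 9) = -6*(8/21 - 9) = -6*(-181/21) = 362/7 ≈ 51.714)
((-3*6)*(5 + 4))*(47 + h) = ((-3*6)*(5 + 4))*(47 + 362/7) = -18*9*(691/7) = -162*691/7 = -111942/7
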